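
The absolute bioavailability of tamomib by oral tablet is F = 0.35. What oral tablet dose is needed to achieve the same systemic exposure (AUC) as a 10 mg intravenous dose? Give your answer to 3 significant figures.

For equal systemic exposure: F × D_ev = D_iv
D_ev = D_iv / F = 10 / 0.35 = 28.5714 mg

D_oral = 28.6 mg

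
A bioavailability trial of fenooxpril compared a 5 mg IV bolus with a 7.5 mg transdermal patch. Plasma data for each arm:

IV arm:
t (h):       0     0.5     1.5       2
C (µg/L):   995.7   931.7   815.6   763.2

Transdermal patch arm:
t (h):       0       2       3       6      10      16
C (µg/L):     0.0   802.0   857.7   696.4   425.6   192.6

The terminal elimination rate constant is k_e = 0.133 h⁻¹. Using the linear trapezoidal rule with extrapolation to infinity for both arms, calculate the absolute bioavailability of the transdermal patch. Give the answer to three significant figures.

Trapezoidal AUC_0→2 (IV):
  [0→0.5]: (995.7+931.7)/2 × 0.5 = 481.85
  [0.5→1.5]: (931.7+815.6)/2 × 1 = 873.65
  [1.5→2]: (815.6+763.2)/2 × 0.5 = 394.7
  Sum = 1750.2 µg/L·h
IV tail: 763.2/0.133 = 5738.346; AUC_iv,0→∞ = 1750.2 + 5738.346 = 7488.546 µg/L·h
Trapezoidal AUC_0→16 (transdermal patch):
  [0→2]: (0.0+802.0)/2 × 2 = 802.0
  [2→3]: (802.0+857.7)/2 × 1 = 829.85
  [3→6]: (857.7+696.4)/2 × 3 = 2331.15
  [6→10]: (696.4+425.6)/2 × 4 = 2244.0
  [10→16]: (425.6+192.6)/2 × 6 = 1854.6
  Sum = 8061.6 µg/L·h
transdermal patch tail: 192.6/0.133 = 1448.120; AUC_ev,0→∞ = 8061.6 + 1448.120 = 9509.72 µg/L·h
F = (AUC_ev/D_ev)/(AUC_iv/D_iv) = (9509.72/7.5)/(7488.546/5) = 1267.96/1497.7092 = 0.8466

F = 0.847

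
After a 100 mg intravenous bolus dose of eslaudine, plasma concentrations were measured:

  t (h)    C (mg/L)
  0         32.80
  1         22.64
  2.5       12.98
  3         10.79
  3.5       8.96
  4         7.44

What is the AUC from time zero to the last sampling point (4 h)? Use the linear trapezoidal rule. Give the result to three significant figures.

Trapezoidal AUC_0→4:
  [0→1]: (32.80+22.64)/2 × 1 = 27.72
  [1→2.5]: (22.64+12.98)/2 × 1.5 = 26.715
  [2.5→3]: (12.98+10.79)/2 × 0.5 = 5.9425
  [3→3.5]: (10.79+8.96)/2 × 0.5 = 4.9375
  [3.5→4]: (8.96+7.44)/2 × 0.5 = 4.1
  Sum = 69.415 mg/L·h

AUC = 69.4 mg/L·h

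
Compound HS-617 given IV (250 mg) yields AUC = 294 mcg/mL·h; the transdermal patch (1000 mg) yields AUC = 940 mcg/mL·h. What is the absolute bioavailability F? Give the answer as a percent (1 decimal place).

F = 79.9%

F = (AUC_ev / D_ev) / (AUC_iv / D_iv)
  = (940/1000) / (294/250)
  = 0.94 / 1.176 = 0.7993
  = 79.93%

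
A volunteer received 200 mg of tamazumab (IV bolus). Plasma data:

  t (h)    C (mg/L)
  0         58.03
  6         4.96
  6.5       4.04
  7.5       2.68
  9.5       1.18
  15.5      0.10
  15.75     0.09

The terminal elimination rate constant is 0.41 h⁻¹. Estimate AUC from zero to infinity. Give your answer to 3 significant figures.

Trapezoidal AUC_0→15.75:
  [0→6]: (58.03+4.96)/2 × 6 = 188.97
  [6→6.5]: (4.96+4.04)/2 × 0.5 = 2.25
  [6.5→7.5]: (4.04+2.68)/2 × 1 = 3.36
  [7.5→9.5]: (2.68+1.18)/2 × 2 = 3.86
  [9.5→15.5]: (1.18+0.10)/2 × 6 = 3.84
  [15.5→15.75]: (0.10+0.09)/2 × 0.25 = 0.02375
  Sum = 202.30375 mg/L·h
Extrapolated tail: C_last / k_e = 0.09 / 0.41 = 0.220
AUC_0→∞ = 202.30375 + 0.220 = 202.52375 mg/L·h

AUC = 203 mg/L·h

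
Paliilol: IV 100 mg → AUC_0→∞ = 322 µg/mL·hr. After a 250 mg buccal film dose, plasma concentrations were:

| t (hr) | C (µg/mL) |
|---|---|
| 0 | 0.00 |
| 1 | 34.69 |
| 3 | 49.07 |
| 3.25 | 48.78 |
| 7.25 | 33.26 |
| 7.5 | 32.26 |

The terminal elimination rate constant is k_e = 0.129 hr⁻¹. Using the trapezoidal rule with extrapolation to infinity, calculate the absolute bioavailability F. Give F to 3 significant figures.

F = 0.665

Trapezoidal AUC_0→7.5 (buccal film):
  [0→1]: (0.00+34.69)/2 × 1 = 17.345
  [1→3]: (34.69+49.07)/2 × 2 = 83.76
  [3→3.25]: (49.07+48.78)/2 × 0.25 = 12.23125
  [3.25→7.25]: (48.78+33.26)/2 × 4 = 164.08
  [7.25→7.5]: (33.26+32.26)/2 × 0.25 = 8.19
  Sum = 285.60625 µg/mL·hr
Tail: C_last/k_e = 32.26/0.129 = 250.078
AUC_0→∞ (buccal film) = 285.60625 + 250.078 = 535.68425 µg/mL·hr
F = (AUC_ev/D_ev)/(AUC_iv/D_iv) = (535.68425/250)/(322/100) = 2.142737/3.22 = 0.6654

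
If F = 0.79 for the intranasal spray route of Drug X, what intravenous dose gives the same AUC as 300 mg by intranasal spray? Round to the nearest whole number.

Systemic exposure from an extravascular dose = F × D_ev, so the equivalent IV dose is F × D_ev.
D_iv = F × D_ev = 0.79 × 300 = 237 mg

D_iv = 237 mg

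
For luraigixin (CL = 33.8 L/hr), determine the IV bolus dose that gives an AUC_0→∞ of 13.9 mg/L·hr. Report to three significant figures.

Dose = 470 mg

Dose_iv = CL × AUC_0→∞
     = 33.8 × 13.9 = 469.82 mg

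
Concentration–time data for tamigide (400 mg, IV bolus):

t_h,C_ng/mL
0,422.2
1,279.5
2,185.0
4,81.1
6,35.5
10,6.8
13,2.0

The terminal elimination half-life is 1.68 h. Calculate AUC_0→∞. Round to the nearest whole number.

AUC = 1068 ng/mL·h

Trapezoidal AUC_0→13:
  [0→1]: (422.2+279.5)/2 × 1 = 350.85
  [1→2]: (279.5+185.0)/2 × 1 = 232.25
  [2→4]: (185.0+81.1)/2 × 2 = 266.1
  [4→6]: (81.1+35.5)/2 × 2 = 116.6
  [6→10]: (35.5+6.8)/2 × 4 = 84.6
  [10→13]: (6.8+2.0)/2 × 3 = 13.2
  Sum = 1063.6 ng/mL·h
k_e = ln2 / t½ = 0.693147 / 1.68 = 0.4126 h^-1
Extrapolated tail: C_last / k_e = 2.0 / 0.4126 = 4.847
AUC_0→∞ = 1063.6 + 4.847 = 1068.447 ng/mL·h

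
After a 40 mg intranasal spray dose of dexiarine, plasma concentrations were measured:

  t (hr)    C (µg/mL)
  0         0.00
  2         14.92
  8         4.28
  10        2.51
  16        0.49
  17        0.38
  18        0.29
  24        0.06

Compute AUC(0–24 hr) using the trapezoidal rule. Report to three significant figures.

Trapezoidal AUC_0→24:
  [0→2]: (0.00+14.92)/2 × 2 = 14.92
  [2→8]: (14.92+4.28)/2 × 6 = 57.6
  [8→10]: (4.28+2.51)/2 × 2 = 6.79
  [10→16]: (2.51+0.49)/2 × 6 = 9.0
  [16→17]: (0.49+0.38)/2 × 1 = 0.435
  [17→18]: (0.38+0.29)/2 × 1 = 0.335
  [18→24]: (0.29+0.06)/2 × 6 = 1.05
  Sum = 90.13 µg/mL·hr

AUC = 90.1 µg/mL·hr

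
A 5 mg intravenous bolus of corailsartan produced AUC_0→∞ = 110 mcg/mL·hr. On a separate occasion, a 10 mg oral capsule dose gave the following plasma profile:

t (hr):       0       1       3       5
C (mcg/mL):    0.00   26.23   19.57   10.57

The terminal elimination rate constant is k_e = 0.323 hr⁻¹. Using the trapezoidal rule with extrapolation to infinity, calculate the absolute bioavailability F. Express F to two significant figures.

Trapezoidal AUC_0→5 (oral capsule):
  [0→1]: (0.00+26.23)/2 × 1 = 13.115
  [1→3]: (26.23+19.57)/2 × 2 = 45.8
  [3→5]: (19.57+10.57)/2 × 2 = 30.14
  Sum = 89.055 mcg/mL·hr
Tail: C_last/k_e = 10.57/0.323 = 32.724
AUC_0→∞ (oral capsule) = 89.055 + 32.724 = 121.779 mcg/mL·hr
F = (AUC_ev/D_ev)/(AUC_iv/D_iv) = (121.779/10)/(110/5) = 12.1779/22 = 0.5535

F = 0.55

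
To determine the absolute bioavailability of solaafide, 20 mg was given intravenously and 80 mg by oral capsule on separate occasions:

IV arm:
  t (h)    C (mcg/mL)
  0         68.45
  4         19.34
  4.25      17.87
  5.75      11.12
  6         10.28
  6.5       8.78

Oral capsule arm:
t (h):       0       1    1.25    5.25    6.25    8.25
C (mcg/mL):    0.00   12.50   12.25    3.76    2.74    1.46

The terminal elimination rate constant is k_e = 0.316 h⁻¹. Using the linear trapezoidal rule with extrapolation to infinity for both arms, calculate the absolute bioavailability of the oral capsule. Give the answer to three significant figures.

F = 0.0563

Trapezoidal AUC_0→6.5 (IV):
  [0→4]: (68.45+19.34)/2 × 4 = 175.58
  [4→4.25]: (19.34+17.87)/2 × 0.25 = 4.65125
  [4.25→5.75]: (17.87+11.12)/2 × 1.5 = 21.7425
  [5.75→6]: (11.12+10.28)/2 × 0.25 = 2.675
  [6→6.5]: (10.28+8.78)/2 × 0.5 = 4.765
  Sum = 209.41375 mcg/mL·h
IV tail: 8.78/0.316 = 27.785; AUC_iv,0→∞ = 209.41375 + 27.785 = 237.19875 mcg/mL·h
Trapezoidal AUC_0→8.25 (oral capsule):
  [0→1]: (0.00+12.50)/2 × 1 = 6.25
  [1→1.25]: (12.50+12.25)/2 × 0.25 = 3.09375
  [1.25→5.25]: (12.25+3.76)/2 × 4 = 32.02
  [5.25→6.25]: (3.76+2.74)/2 × 1 = 3.25
  [6.25→8.25]: (2.74+1.46)/2 × 2 = 4.2
  Sum = 48.81375 mcg/mL·h
oral capsule tail: 1.46/0.316 = 4.620; AUC_ev,0→∞ = 48.81375 + 4.620 = 53.43375 mcg/mL·h
F = (AUC_ev/D_ev)/(AUC_iv/D_iv) = (53.43375/80)/(237.19875/20) = 0.667922/11.8599 = 0.0563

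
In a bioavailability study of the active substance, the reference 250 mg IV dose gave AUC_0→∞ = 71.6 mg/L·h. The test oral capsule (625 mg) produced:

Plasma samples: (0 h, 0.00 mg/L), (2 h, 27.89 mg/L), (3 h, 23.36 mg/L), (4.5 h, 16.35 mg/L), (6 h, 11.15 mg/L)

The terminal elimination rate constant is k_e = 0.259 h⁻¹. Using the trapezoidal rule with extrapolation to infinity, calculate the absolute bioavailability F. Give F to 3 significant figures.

Trapezoidal AUC_0→6 (oral capsule):
  [0→2]: (0.00+27.89)/2 × 2 = 27.89
  [2→3]: (27.89+23.36)/2 × 1 = 25.625
  [3→4.5]: (23.36+16.35)/2 × 1.5 = 29.7825
  [4.5→6]: (16.35+11.15)/2 × 1.5 = 20.625
  Sum = 103.9225 mg/L·h
Tail: C_last/k_e = 11.15/0.259 = 43.050
AUC_0→∞ (oral capsule) = 103.9225 + 43.050 = 146.9725 mg/L·h
F = (AUC_ev/D_ev)/(AUC_iv/D_iv) = (146.9725/625)/(71.6/250) = 0.235156/0.2864 = 0.8211

F = 0.821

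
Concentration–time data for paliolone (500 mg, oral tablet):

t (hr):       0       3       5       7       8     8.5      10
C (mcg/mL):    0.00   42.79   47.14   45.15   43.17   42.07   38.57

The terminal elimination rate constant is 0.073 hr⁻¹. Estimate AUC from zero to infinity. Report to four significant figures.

Trapezoidal AUC_0→10:
  [0→3]: (0.00+42.79)/2 × 3 = 64.185
  [3→5]: (42.79+47.14)/2 × 2 = 89.93
  [5→7]: (47.14+45.15)/2 × 2 = 92.29
  [7→8]: (45.15+43.17)/2 × 1 = 44.16
  [8→8.5]: (43.17+42.07)/2 × 0.5 = 21.31
  [8.5→10]: (42.07+38.57)/2 × 1.5 = 60.48
  Sum = 372.355 mcg/mL·hr
Extrapolated tail: C_last / k_e = 38.57 / 0.073 = 528.356
AUC_0→∞ = 372.355 + 528.356 = 900.711 mcg/mL·hr

AUC = 900.7 mcg/mL·hr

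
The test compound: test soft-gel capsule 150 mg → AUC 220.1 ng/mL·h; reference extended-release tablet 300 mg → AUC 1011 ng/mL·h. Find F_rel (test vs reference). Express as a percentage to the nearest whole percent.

F_rel = (AUC_test/D_test) / (AUC_ref/D_ref)
      = (220.1/150) / (1011/300)
      = 1.46733 / 3.37 = 0.4354 = 43.54%

F_rel = 44%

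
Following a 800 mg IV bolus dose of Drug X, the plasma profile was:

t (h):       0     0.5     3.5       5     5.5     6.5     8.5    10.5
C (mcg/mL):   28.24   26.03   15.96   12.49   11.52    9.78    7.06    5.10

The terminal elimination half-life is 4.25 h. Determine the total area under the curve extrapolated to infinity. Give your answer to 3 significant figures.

Trapezoidal AUC_0→10.5:
  [0→0.5]: (28.24+26.03)/2 × 0.5 = 13.5675
  [0.5→3.5]: (26.03+15.96)/2 × 3 = 62.985
  [3.5→5]: (15.96+12.49)/2 × 1.5 = 21.3375
  [5→5.5]: (12.49+11.52)/2 × 0.5 = 6.0025
  [5.5→6.5]: (11.52+9.78)/2 × 1 = 10.65
  [6.5→8.5]: (9.78+7.06)/2 × 2 = 16.84
  [8.5→10.5]: (7.06+5.10)/2 × 2 = 12.16
  Sum = 143.5425 mcg/mL·h
k_e = ln2 / t½ = 0.693147 / 4.25 = 0.1631 h^-1
Extrapolated tail: C_last / k_e = 5.10 / 0.1631 = 31.269
AUC_0→∞ = 143.5425 + 31.269 = 174.8115 mcg/mL·h

AUC = 175 mcg/mL·h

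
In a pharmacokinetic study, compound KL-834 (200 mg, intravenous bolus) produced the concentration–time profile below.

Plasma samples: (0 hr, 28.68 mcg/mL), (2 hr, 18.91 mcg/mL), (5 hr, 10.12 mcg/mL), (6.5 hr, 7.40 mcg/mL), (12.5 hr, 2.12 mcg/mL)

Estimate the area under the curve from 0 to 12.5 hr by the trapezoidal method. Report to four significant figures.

AUC = 132.8 mcg/mL·hr

Trapezoidal AUC_0→12.5:
  [0→2]: (28.68+18.91)/2 × 2 = 47.59
  [2→5]: (18.91+10.12)/2 × 3 = 43.545
  [5→6.5]: (10.12+7.40)/2 × 1.5 = 13.14
  [6.5→12.5]: (7.40+2.12)/2 × 6 = 28.56
  Sum = 132.835 mcg/mL·hr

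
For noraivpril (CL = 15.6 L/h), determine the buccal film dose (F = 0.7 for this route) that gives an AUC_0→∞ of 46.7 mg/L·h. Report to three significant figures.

Dose = CL × AUC_0→∞ / F
     = 15.6 × 46.7 / 0.7 = 1040.74 mg

Dose = 1040 mg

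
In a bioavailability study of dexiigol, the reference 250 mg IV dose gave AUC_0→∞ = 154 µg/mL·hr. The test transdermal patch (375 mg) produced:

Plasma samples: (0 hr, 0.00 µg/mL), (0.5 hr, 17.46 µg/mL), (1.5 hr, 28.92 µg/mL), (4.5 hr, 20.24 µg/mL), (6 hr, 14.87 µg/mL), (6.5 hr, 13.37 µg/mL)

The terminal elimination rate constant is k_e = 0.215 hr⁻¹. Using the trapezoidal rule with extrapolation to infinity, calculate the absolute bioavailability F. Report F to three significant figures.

F = 0.852

Trapezoidal AUC_0→6.5 (transdermal patch):
  [0→0.5]: (0.00+17.46)/2 × 0.5 = 4.365
  [0.5→1.5]: (17.46+28.92)/2 × 1 = 23.19
  [1.5→4.5]: (28.92+20.24)/2 × 3 = 73.74
  [4.5→6]: (20.24+14.87)/2 × 1.5 = 26.3325
  [6→6.5]: (14.87+13.37)/2 × 0.5 = 7.06
  Sum = 134.6875 µg/mL·hr
Tail: C_last/k_e = 13.37/0.215 = 62.186
AUC_0→∞ (transdermal patch) = 134.6875 + 62.186 = 196.8735 µg/mL·hr
F = (AUC_ev/D_ev)/(AUC_iv/D_iv) = (196.8735/375)/(154/250) = 0.524996/0.616 = 0.8523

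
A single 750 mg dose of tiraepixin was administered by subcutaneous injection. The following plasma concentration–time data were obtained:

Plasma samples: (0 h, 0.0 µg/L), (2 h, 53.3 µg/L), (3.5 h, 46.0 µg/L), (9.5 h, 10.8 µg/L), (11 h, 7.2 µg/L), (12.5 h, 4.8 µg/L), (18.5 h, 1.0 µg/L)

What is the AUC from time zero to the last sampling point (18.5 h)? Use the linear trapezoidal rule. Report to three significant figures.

Trapezoidal AUC_0→18.5:
  [0→2]: (0.0+53.3)/2 × 2 = 53.3
  [2→3.5]: (53.3+46.0)/2 × 1.5 = 74.475
  [3.5→9.5]: (46.0+10.8)/2 × 6 = 170.4
  [9.5→11]: (10.8+7.2)/2 × 1.5 = 13.5
  [11→12.5]: (7.2+4.8)/2 × 1.5 = 9.0
  [12.5→18.5]: (4.8+1.0)/2 × 6 = 17.4
  Sum = 338.075 µg/L·h

AUC = 338 µg/L·h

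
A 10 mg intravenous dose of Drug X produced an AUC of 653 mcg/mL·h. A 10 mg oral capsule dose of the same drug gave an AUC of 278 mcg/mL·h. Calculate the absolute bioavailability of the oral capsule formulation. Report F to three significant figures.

F = 0.426

F = (AUC_ev / D_ev) / (AUC_iv / D_iv)
  = (278/10) / (653/10)
  = 27.8 / 65.3 = 0.4257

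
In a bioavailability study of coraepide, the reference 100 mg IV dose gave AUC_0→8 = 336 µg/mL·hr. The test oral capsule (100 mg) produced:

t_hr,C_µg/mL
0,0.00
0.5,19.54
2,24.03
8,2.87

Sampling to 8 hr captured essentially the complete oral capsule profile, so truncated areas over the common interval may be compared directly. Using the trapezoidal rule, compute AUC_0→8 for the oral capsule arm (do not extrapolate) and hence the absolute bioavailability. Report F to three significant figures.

Trapezoidal AUC_0→8 (oral capsule):
  [0→0.5]: (0.00+19.54)/2 × 0.5 = 4.885
  [0.5→2]: (19.54+24.03)/2 × 1.5 = 32.6775
  [2→8]: (24.03+2.87)/2 × 6 = 80.7
  Sum = 118.2625 µg/mL·hr
F = (AUC_ev/D_ev)/(AUC_iv/D_iv) = (118.2625/100)/(336/100) = 1.182625/3.36 = 0.3520

F = 0.352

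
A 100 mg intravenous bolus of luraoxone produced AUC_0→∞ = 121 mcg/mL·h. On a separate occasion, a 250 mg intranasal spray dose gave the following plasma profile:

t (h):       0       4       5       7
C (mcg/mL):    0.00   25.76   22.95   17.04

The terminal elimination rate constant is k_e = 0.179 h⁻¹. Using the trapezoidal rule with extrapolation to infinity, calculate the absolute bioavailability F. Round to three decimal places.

F = 0.698

Trapezoidal AUC_0→7 (intranasal spray):
  [0→4]: (0.00+25.76)/2 × 4 = 51.52
  [4→5]: (25.76+22.95)/2 × 1 = 24.355
  [5→7]: (22.95+17.04)/2 × 2 = 39.99
  Sum = 115.865 mcg/mL·h
Tail: C_last/k_e = 17.04/0.179 = 95.196
AUC_0→∞ (intranasal spray) = 115.865 + 95.196 = 211.061 mcg/mL·h
F = (AUC_ev/D_ev)/(AUC_iv/D_iv) = (211.061/250)/(121/100) = 0.844244/1.21 = 0.6977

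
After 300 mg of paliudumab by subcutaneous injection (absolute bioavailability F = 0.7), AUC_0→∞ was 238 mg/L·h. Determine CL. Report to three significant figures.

CL = F × Dose / AUC_0→∞
   = 0.7 × 300 / 238 = 0.882353 L/h

CL = 0.882 L/h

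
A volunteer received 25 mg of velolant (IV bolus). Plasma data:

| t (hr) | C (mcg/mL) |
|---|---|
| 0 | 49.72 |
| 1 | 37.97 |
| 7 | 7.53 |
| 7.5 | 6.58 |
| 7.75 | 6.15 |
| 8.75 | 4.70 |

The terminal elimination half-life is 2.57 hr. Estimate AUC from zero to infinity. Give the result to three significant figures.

AUC = 208 mcg/mL·hr

Trapezoidal AUC_0→8.75:
  [0→1]: (49.72+37.97)/2 × 1 = 43.845
  [1→7]: (37.97+7.53)/2 × 6 = 136.5
  [7→7.5]: (7.53+6.58)/2 × 0.5 = 3.5275
  [7.5→7.75]: (6.58+6.15)/2 × 0.25 = 1.59125
  [7.75→8.75]: (6.15+4.70)/2 × 1 = 5.425
  Sum = 190.88875 mcg/mL·hr
k_e = ln2 / t½ = 0.693147 / 2.57 = 0.2697 hr^-1
Extrapolated tail: C_last / k_e = 4.70 / 0.2697 = 17.427
AUC_0→∞ = 190.88875 + 17.427 = 208.31575 mcg/mL·hr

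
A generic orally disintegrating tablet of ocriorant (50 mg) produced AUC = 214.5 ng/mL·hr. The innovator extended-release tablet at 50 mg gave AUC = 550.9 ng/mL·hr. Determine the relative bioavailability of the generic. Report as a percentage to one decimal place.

F_rel = 38.9%

F_rel = (AUC_test/D_test) / (AUC_ref/D_ref)
      = (214.5/50) / (550.9/50)
      = 4.29 / 11.018 = 0.3894 = 38.94%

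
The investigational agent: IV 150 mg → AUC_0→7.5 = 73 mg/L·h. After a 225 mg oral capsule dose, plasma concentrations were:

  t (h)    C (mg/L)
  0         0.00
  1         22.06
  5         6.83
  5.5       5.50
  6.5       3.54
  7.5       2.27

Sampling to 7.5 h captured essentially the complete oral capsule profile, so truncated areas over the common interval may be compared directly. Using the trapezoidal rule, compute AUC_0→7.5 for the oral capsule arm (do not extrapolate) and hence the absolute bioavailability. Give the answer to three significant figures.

F = 0.724

Trapezoidal AUC_0→7.5 (oral capsule):
  [0→1]: (0.00+22.06)/2 × 1 = 11.03
  [1→5]: (22.06+6.83)/2 × 4 = 57.78
  [5→5.5]: (6.83+5.50)/2 × 0.5 = 3.0825
  [5.5→6.5]: (5.50+3.54)/2 × 1 = 4.52
  [6.5→7.5]: (3.54+2.27)/2 × 1 = 2.905
  Sum = 79.3175 mg/L·h
F = (AUC_ev/D_ev)/(AUC_iv/D_iv) = (79.3175/225)/(73/150) = 0.352522/0.486667 = 0.7244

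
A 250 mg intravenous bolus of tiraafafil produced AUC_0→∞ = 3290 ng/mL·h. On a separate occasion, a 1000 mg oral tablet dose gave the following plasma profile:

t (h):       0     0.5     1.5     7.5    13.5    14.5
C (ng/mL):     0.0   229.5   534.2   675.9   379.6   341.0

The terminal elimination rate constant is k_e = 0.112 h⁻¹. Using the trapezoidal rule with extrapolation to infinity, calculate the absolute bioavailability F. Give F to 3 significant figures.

Trapezoidal AUC_0→14.5 (oral tablet):
  [0→0.5]: (0.0+229.5)/2 × 0.5 = 57.375
  [0.5→1.5]: (229.5+534.2)/2 × 1 = 381.85
  [1.5→7.5]: (534.2+675.9)/2 × 6 = 3630.3
  [7.5→13.5]: (675.9+379.6)/2 × 6 = 3166.5
  [13.5→14.5]: (379.6+341.0)/2 × 1 = 360.3
  Sum = 7596.325 ng/mL·h
Tail: C_last/k_e = 341.0/0.112 = 3044.643
AUC_0→∞ (oral tablet) = 7596.325 + 3044.643 = 10640.968 ng/mL·h
F = (AUC_ev/D_ev)/(AUC_iv/D_iv) = (10640.968/1000)/(3290/250) = 10.640968/13.16 = 0.8086

F = 0.809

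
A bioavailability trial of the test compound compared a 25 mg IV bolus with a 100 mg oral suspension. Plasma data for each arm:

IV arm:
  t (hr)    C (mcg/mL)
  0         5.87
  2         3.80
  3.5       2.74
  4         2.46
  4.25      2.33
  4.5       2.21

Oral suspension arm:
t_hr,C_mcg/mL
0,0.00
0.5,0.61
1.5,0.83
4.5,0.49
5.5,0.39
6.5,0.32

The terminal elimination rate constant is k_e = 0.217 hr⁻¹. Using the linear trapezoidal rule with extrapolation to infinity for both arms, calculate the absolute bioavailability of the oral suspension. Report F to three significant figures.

Trapezoidal AUC_0→4.5 (IV):
  [0→2]: (5.87+3.80)/2 × 2 = 9.67
  [2→3.5]: (3.80+2.74)/2 × 1.5 = 4.905
  [3.5→4]: (2.74+2.46)/2 × 0.5 = 1.3
  [4→4.25]: (2.46+2.33)/2 × 0.25 = 0.59875
  [4.25→4.5]: (2.33+2.21)/2 × 0.25 = 0.5675
  Sum = 17.04125 mcg/mL·hr
IV tail: 2.21/0.217 = 10.184; AUC_iv,0→∞ = 17.04125 + 10.184 = 27.22525 mcg/mL·hr
Trapezoidal AUC_0→6.5 (oral suspension):
  [0→0.5]: (0.00+0.61)/2 × 0.5 = 0.1525
  [0.5→1.5]: (0.61+0.83)/2 × 1 = 0.72
  [1.5→4.5]: (0.83+0.49)/2 × 3 = 1.98
  [4.5→5.5]: (0.49+0.39)/2 × 1 = 0.44
  [5.5→6.5]: (0.39+0.32)/2 × 1 = 0.355
  Sum = 3.6475 mcg/mL·hr
oral suspension tail: 0.32/0.217 = 1.475; AUC_ev,0→∞ = 3.6475 + 1.475 = 5.1225 mcg/mL·hr
F = (AUC_ev/D_ev)/(AUC_iv/D_iv) = (5.1225/100)/(27.22525/25) = 0.051225/1.08901 = 0.0470

F = 0.0470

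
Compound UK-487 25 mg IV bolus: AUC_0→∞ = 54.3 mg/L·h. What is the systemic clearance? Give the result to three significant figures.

CL = Dose_iv / AUC_0→∞
   = 25 / 54.3 = 0.460405 L/h

CL = 0.460 L/h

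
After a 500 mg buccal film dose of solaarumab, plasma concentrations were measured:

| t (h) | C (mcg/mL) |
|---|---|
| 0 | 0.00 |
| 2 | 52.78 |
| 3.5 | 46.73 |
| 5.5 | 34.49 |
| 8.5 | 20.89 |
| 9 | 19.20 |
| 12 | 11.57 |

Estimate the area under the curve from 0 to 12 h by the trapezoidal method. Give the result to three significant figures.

Trapezoidal AUC_0→12:
  [0→2]: (0.00+52.78)/2 × 2 = 52.78
  [2→3.5]: (52.78+46.73)/2 × 1.5 = 74.6325
  [3.5→5.5]: (46.73+34.49)/2 × 2 = 81.22
  [5.5→8.5]: (34.49+20.89)/2 × 3 = 83.07
  [8.5→9]: (20.89+19.20)/2 × 0.5 = 10.0225
  [9→12]: (19.20+11.57)/2 × 3 = 46.155
  Sum = 347.88 mcg/mL·h

AUC = 348 mcg/mL·h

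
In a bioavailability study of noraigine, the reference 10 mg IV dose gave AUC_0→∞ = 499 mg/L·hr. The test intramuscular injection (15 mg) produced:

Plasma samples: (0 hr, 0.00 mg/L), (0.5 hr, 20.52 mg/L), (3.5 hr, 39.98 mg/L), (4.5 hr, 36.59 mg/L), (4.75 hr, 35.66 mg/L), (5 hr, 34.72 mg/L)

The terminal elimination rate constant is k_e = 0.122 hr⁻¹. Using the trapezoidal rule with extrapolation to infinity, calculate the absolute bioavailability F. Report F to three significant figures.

Trapezoidal AUC_0→5 (intramuscular injection):
  [0→0.5]: (0.00+20.52)/2 × 0.5 = 5.13
  [0.5→3.5]: (20.52+39.98)/2 × 3 = 90.75
  [3.5→4.5]: (39.98+36.59)/2 × 1 = 38.285
  [4.5→4.75]: (36.59+35.66)/2 × 0.25 = 9.03125
  [4.75→5]: (35.66+34.72)/2 × 0.25 = 8.7975
  Sum = 151.99375 mg/L·hr
Tail: C_last/k_e = 34.72/0.122 = 284.590
AUC_0→∞ (intramuscular injection) = 151.99375 + 284.590 = 436.58375 mg/L·hr
F = (AUC_ev/D_ev)/(AUC_iv/D_iv) = (436.58375/15)/(499/10) = 29.1056/49.9 = 0.5833

F = 0.583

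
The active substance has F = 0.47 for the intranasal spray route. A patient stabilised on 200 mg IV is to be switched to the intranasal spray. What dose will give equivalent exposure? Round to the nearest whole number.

For equal systemic exposure: F × D_ev = D_iv
D_ev = D_iv / F = 200 / 0.47 = 425.532 mg

D_intranasal = 426 mg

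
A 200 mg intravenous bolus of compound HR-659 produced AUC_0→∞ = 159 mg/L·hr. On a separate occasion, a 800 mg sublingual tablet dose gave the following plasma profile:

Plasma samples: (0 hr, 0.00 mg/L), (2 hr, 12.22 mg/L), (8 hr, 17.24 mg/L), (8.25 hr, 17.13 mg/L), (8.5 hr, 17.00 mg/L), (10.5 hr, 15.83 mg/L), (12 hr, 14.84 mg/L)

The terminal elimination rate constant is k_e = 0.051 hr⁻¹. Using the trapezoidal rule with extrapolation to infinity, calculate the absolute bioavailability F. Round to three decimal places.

F = 0.717

Trapezoidal AUC_0→12 (sublingual tablet):
  [0→2]: (0.00+12.22)/2 × 2 = 12.22
  [2→8]: (12.22+17.24)/2 × 6 = 88.38
  [8→8.25]: (17.24+17.13)/2 × 0.25 = 4.29625
  [8.25→8.5]: (17.13+17.00)/2 × 0.25 = 4.26625
  [8.5→10.5]: (17.00+15.83)/2 × 2 = 32.83
  [10.5→12]: (15.83+14.84)/2 × 1.5 = 23.0025
  Sum = 164.995 mg/L·hr
Tail: C_last/k_e = 14.84/0.051 = 290.980
AUC_0→∞ (sublingual tablet) = 164.995 + 290.980 = 455.975 mg/L·hr
F = (AUC_ev/D_ev)/(AUC_iv/D_iv) = (455.975/800)/(159/200) = 0.56996875/0.795 = 0.7169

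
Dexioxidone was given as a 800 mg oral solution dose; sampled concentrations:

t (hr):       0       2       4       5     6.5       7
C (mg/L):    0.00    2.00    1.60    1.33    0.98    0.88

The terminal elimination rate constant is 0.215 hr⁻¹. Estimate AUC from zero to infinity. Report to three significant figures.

Trapezoidal AUC_0→7:
  [0→2]: (0.00+2.00)/2 × 2 = 2.0
  [2→4]: (2.00+1.60)/2 × 2 = 3.6
  [4→5]: (1.60+1.33)/2 × 1 = 1.465
  [5→6.5]: (1.33+0.98)/2 × 1.5 = 1.7325
  [6.5→7]: (0.98+0.88)/2 × 0.5 = 0.465
  Sum = 9.2625 mg/L·hr
Extrapolated tail: C_last / k_e = 0.88 / 0.215 = 4.093
AUC_0→∞ = 9.2625 + 4.093 = 13.3555 mg/L·hr

AUC = 13.4 mg/L·hr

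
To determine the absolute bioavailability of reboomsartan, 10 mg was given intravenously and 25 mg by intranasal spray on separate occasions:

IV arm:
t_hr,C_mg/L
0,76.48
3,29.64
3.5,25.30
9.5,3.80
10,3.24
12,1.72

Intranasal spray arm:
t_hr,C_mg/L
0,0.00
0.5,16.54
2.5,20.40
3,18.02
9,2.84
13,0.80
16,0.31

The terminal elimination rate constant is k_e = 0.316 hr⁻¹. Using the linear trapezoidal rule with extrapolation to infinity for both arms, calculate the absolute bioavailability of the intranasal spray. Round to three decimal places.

F = 0.181

Trapezoidal AUC_0→12 (IV):
  [0→3]: (76.48+29.64)/2 × 3 = 159.18
  [3→3.5]: (29.64+25.30)/2 × 0.5 = 13.735
  [3.5→9.5]: (25.30+3.80)/2 × 6 = 87.3
  [9.5→10]: (3.80+3.24)/2 × 0.5 = 1.76
  [10→12]: (3.24+1.72)/2 × 2 = 4.96
  Sum = 266.935 mg/L·hr
IV tail: 1.72/0.316 = 5.443; AUC_iv,0→∞ = 266.935 + 5.443 = 272.378 mg/L·hr
Trapezoidal AUC_0→16 (intranasal spray):
  [0→0.5]: (0.00+16.54)/2 × 0.5 = 4.135
  [0.5→2.5]: (16.54+20.40)/2 × 2 = 36.94
  [2.5→3]: (20.40+18.02)/2 × 0.5 = 9.605
  [3→9]: (18.02+2.84)/2 × 6 = 62.58
  [9→13]: (2.84+0.80)/2 × 4 = 7.28
  [13→16]: (0.80+0.31)/2 × 3 = 1.665
  Sum = 122.205 mg/L·hr
intranasal spray tail: 0.31/0.316 = 0.981; AUC_ev,0→∞ = 122.205 + 0.981 = 123.186 mg/L·hr
F = (AUC_ev/D_ev)/(AUC_iv/D_iv) = (123.186/25)/(272.378/10) = 4.92744/27.2378 = 0.1809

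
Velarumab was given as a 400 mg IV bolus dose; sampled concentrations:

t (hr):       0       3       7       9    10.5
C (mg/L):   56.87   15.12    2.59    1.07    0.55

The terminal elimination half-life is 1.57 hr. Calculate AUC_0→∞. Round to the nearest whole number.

Trapezoidal AUC_0→10.5:
  [0→3]: (56.87+15.12)/2 × 3 = 107.985
  [3→7]: (15.12+2.59)/2 × 4 = 35.42
  [7→9]: (2.59+1.07)/2 × 2 = 3.66
  [9→10.5]: (1.07+0.55)/2 × 1.5 = 1.215
  Sum = 148.28 mg/L·hr
k_e = ln2 / t½ = 0.693147 / 1.57 = 0.4415 hr^-1
Extrapolated tail: C_last / k_e = 0.55 / 0.4415 = 1.246
AUC_0→∞ = 148.28 + 1.246 = 149.526 mg/L·hr

AUC = 150 mg/L·hr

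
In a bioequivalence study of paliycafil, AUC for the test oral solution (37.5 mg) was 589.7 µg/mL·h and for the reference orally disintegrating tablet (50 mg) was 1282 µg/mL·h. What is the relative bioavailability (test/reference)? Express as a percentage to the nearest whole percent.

F_rel = 61%

F_rel = (AUC_test/D_test) / (AUC_ref/D_ref)
      = (589.7/37.5) / (1282/50)
      = 15.7253 / 25.64 = 0.6133 = 61.33%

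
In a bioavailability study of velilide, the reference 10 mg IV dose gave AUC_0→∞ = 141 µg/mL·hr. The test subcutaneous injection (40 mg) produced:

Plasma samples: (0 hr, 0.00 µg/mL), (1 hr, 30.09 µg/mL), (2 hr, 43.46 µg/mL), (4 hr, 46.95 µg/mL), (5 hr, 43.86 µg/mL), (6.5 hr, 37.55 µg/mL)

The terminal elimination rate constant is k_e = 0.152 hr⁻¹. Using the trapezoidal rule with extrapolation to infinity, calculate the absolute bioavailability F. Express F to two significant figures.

F = 0.88

Trapezoidal AUC_0→6.5 (subcutaneous injection):
  [0→1]: (0.00+30.09)/2 × 1 = 15.045
  [1→2]: (30.09+43.46)/2 × 1 = 36.775
  [2→4]: (43.46+46.95)/2 × 2 = 90.41
  [4→5]: (46.95+43.86)/2 × 1 = 45.405
  [5→6.5]: (43.86+37.55)/2 × 1.5 = 61.0575
  Sum = 248.6925 µg/mL·hr
Tail: C_last/k_e = 37.55/0.152 = 247.039
AUC_0→∞ (subcutaneous injection) = 248.6925 + 247.039 = 495.7315 µg/mL·hr
F = (AUC_ev/D_ev)/(AUC_iv/D_iv) = (495.7315/40)/(141/10) = 12.3933/14.1 = 0.8790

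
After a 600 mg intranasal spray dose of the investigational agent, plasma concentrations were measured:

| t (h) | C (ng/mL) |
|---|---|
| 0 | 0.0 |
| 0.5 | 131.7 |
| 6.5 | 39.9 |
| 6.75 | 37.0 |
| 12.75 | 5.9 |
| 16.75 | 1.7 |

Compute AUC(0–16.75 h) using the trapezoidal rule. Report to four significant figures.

AUC = 701.2 ng/mL·h

Trapezoidal AUC_0→16.75:
  [0→0.5]: (0.0+131.7)/2 × 0.5 = 32.925
  [0.5→6.5]: (131.7+39.9)/2 × 6 = 514.8
  [6.5→6.75]: (39.9+37.0)/2 × 0.25 = 9.6125
  [6.75→12.75]: (37.0+5.9)/2 × 6 = 128.7
  [12.75→16.75]: (5.9+1.7)/2 × 4 = 15.2
  Sum = 701.2375 ng/mL·h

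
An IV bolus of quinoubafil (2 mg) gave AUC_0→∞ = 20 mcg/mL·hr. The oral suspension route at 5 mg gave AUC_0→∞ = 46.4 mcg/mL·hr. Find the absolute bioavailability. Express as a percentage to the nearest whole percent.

F = 93%

F = (AUC_ev / D_ev) / (AUC_iv / D_iv)
  = (46.4/5) / (20/2)
  = 9.28 / 10 = 0.9280
  = 92.80%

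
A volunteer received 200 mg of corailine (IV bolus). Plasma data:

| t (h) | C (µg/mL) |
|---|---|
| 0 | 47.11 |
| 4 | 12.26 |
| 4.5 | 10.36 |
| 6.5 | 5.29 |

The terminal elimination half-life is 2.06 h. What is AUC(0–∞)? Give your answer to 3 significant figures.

AUC = 156 µg/mL·h

Trapezoidal AUC_0→6.5:
  [0→4]: (47.11+12.26)/2 × 4 = 118.74
  [4→4.5]: (12.26+10.36)/2 × 0.5 = 5.655
  [4.5→6.5]: (10.36+5.29)/2 × 2 = 15.65
  Sum = 140.045 µg/mL·h
k_e = ln2 / t½ = 0.693147 / 2.06 = 0.3365 h^-1
Extrapolated tail: C_last / k_e = 5.29 / 0.3365 = 15.721
AUC_0→∞ = 140.045 + 15.721 = 155.766 µg/mL·h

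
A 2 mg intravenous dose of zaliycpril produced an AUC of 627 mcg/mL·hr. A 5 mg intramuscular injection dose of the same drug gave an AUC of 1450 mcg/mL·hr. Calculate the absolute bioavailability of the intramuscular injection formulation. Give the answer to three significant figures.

F = 0.925

F = (AUC_ev / D_ev) / (AUC_iv / D_iv)
  = (1450/5) / (627/2)
  = 290 / 313.5 = 0.9250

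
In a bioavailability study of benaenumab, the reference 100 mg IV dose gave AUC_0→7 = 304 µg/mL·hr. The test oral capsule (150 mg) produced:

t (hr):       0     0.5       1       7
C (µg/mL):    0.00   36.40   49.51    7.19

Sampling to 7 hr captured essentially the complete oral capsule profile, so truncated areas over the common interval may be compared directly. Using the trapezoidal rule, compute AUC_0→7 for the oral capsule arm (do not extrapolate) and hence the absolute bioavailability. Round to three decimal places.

Trapezoidal AUC_0→7 (oral capsule):
  [0→0.5]: (0.00+36.40)/2 × 0.5 = 9.1
  [0.5→1]: (36.40+49.51)/2 × 0.5 = 21.4775
  [1→7]: (49.51+7.19)/2 × 6 = 170.1
  Sum = 200.6775 µg/mL·hr
F = (AUC_ev/D_ev)/(AUC_iv/D_iv) = (200.6775/150)/(304/100) = 1.33785/3.04 = 0.4401

F = 0.440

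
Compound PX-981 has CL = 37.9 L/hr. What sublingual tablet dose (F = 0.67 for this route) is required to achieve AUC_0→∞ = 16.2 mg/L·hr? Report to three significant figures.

Dose = 916 mg

Dose = CL × AUC_0→∞ / F
     = 37.9 × 16.2 / 0.67 = 916.388 mg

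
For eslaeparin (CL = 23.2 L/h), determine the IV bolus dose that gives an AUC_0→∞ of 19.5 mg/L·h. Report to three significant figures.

Dose = 452 mg

Dose_iv = CL × AUC_0→∞
     = 23.2 × 19.5 = 452.4 mg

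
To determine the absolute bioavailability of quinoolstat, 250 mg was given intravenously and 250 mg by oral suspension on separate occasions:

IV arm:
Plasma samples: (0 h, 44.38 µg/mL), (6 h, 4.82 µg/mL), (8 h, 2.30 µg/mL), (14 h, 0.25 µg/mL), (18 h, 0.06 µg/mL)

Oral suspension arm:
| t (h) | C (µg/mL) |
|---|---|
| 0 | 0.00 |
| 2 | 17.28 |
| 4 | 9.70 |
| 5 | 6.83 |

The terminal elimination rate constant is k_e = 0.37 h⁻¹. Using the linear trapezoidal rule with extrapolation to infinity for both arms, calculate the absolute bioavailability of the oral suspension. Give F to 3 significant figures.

F = 0.435

Trapezoidal AUC_0→18 (IV):
  [0→6]: (44.38+4.82)/2 × 6 = 147.6
  [6→8]: (4.82+2.30)/2 × 2 = 7.12
  [8→14]: (2.30+0.25)/2 × 6 = 7.65
  [14→18]: (0.25+0.06)/2 × 4 = 0.62
  Sum = 162.99 µg/mL·h
IV tail: 0.06/0.37 = 0.162; AUC_iv,0→∞ = 162.99 + 0.162 = 163.152 µg/mL·h
Trapezoidal AUC_0→5 (oral suspension):
  [0→2]: (0.00+17.28)/2 × 2 = 17.28
  [2→4]: (17.28+9.70)/2 × 2 = 26.98
  [4→5]: (9.70+6.83)/2 × 1 = 8.265
  Sum = 52.525 µg/mL·h
oral suspension tail: 6.83/0.37 = 18.459; AUC_ev,0→∞ = 52.525 + 18.459 = 70.984 µg/mL·h
F = (AUC_ev/D_ev)/(AUC_iv/D_iv) = (70.984/250)/(163.152/250) = 0.283936/0.652608 = 0.4351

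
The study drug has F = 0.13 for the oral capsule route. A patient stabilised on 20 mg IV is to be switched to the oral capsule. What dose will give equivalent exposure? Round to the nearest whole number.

D_oral = 154 mg

For equal systemic exposure: F × D_ev = D_iv
D_ev = D_iv / F = 20 / 0.13 = 153.846 mg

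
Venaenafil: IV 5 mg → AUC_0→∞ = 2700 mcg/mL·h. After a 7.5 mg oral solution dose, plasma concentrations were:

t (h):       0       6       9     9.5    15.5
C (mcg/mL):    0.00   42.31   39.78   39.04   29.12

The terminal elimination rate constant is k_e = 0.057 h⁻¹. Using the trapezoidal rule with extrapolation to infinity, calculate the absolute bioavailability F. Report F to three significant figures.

F = 0.243

Trapezoidal AUC_0→15.5 (oral solution):
  [0→6]: (0.00+42.31)/2 × 6 = 126.93
  [6→9]: (42.31+39.78)/2 × 3 = 123.135
  [9→9.5]: (39.78+39.04)/2 × 0.5 = 19.705
  [9.5→15.5]: (39.04+29.12)/2 × 6 = 204.48
  Sum = 474.25 mcg/mL·h
Tail: C_last/k_e = 29.12/0.057 = 510.877
AUC_0→∞ (oral solution) = 474.25 + 510.877 = 985.127 mcg/mL·h
F = (AUC_ev/D_ev)/(AUC_iv/D_iv) = (985.127/7.5)/(2700/5) = 131.35/540 = 0.2432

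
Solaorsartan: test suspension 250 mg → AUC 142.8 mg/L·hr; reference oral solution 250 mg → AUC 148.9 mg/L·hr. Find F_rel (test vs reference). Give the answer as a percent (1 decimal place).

F_rel = (AUC_test/D_test) / (AUC_ref/D_ref)
      = (142.8/250) / (148.9/250)
      = 0.5712 / 0.5956 = 0.9590 = 95.90%

F_rel = 95.9%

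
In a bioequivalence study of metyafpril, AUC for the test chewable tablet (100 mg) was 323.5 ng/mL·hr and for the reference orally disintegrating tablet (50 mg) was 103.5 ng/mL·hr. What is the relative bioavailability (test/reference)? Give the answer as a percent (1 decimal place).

F_rel = (AUC_test/D_test) / (AUC_ref/D_ref)
      = (323.5/100) / (103.5/50)
      = 3.235 / 2.07 = 1.5628 = 156.28%

F_rel = 156.3%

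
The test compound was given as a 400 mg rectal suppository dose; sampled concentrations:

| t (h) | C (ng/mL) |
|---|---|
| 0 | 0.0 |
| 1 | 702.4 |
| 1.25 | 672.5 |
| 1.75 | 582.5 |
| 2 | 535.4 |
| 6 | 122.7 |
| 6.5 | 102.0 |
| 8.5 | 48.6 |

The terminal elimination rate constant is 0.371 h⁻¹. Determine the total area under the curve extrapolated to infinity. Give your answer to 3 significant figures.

Trapezoidal AUC_0→8.5:
  [0→1]: (0.0+702.4)/2 × 1 = 351.2
  [1→1.25]: (702.4+672.5)/2 × 0.25 = 171.8625
  [1.25→1.75]: (672.5+582.5)/2 × 0.5 = 313.75
  [1.75→2]: (582.5+535.4)/2 × 0.25 = 139.7375
  [2→6]: (535.4+122.7)/2 × 4 = 1316.2
  [6→6.5]: (122.7+102.0)/2 × 0.5 = 56.175
  [6.5→8.5]: (102.0+48.6)/2 × 2 = 150.6
  Sum = 2499.525 ng/mL·h
Extrapolated tail: C_last / k_e = 48.6 / 0.371 = 130.997
AUC_0→∞ = 2499.525 + 130.997 = 2630.522 ng/mL·h

AUC = 2630 ng/mL·h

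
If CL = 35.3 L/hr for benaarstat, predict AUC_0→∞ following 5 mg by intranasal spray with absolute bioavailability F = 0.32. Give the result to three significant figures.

AUC_0→∞ = F × Dose / CL
        = 0.32 × 5 / 35.3 = 0.0453258 mg/L·hr

AUC = 0.0453 mg/L·hr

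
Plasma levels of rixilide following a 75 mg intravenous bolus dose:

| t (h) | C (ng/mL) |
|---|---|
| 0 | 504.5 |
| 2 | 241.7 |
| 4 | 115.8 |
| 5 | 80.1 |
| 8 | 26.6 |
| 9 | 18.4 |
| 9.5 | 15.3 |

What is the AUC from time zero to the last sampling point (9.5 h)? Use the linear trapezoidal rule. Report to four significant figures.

Trapezoidal AUC_0→9.5:
  [0→2]: (504.5+241.7)/2 × 2 = 746.2
  [2→4]: (241.7+115.8)/2 × 2 = 357.5
  [4→5]: (115.8+80.1)/2 × 1 = 97.95
  [5→8]: (80.1+26.6)/2 × 3 = 160.05
  [8→9]: (26.6+18.4)/2 × 1 = 22.5
  [9→9.5]: (18.4+15.3)/2 × 0.5 = 8.425
  Sum = 1392.625 ng/mL·h

AUC = 1393 ng/mL·h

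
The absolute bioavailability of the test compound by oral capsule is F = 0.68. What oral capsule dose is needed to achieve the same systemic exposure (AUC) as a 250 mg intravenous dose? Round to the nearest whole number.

For equal systemic exposure: F × D_ev = D_iv
D_ev = D_iv / F = 250 / 0.68 = 367.647 mg

D_oral = 368 mg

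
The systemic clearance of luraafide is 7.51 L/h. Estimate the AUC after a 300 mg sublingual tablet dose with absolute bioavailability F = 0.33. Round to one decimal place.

AUC_0→∞ = F × Dose / CL
        = 0.33 × 300 / 7.51 = 13.1824 mg/L·h

AUC = 13.2 mg/L·h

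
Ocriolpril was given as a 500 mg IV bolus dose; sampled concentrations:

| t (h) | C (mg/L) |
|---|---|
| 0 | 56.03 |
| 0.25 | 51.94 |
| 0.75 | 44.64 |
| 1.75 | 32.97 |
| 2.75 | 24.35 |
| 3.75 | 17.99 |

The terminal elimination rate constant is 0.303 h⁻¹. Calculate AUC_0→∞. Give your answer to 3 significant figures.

Trapezoidal AUC_0→3.75:
  [0→0.25]: (56.03+51.94)/2 × 0.25 = 13.49625
  [0.25→0.75]: (51.94+44.64)/2 × 0.5 = 24.145
  [0.75→1.75]: (44.64+32.97)/2 × 1 = 38.805
  [1.75→2.75]: (32.97+24.35)/2 × 1 = 28.66
  [2.75→3.75]: (24.35+17.99)/2 × 1 = 21.17
  Sum = 126.27625 mg/L·h
Extrapolated tail: C_last / k_e = 17.99 / 0.303 = 59.373
AUC_0→∞ = 126.27625 + 59.373 = 185.64925 mg/L·h

AUC = 186 mg/L·h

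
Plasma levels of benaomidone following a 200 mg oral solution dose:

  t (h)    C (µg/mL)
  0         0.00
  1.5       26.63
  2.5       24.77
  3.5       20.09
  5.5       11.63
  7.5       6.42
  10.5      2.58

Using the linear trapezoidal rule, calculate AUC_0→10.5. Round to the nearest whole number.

Trapezoidal AUC_0→10.5:
  [0→1.5]: (0.00+26.63)/2 × 1.5 = 19.9725
  [1.5→2.5]: (26.63+24.77)/2 × 1 = 25.7
  [2.5→3.5]: (24.77+20.09)/2 × 1 = 22.43
  [3.5→5.5]: (20.09+11.63)/2 × 2 = 31.72
  [5.5→7.5]: (11.63+6.42)/2 × 2 = 18.05
  [7.5→10.5]: (6.42+2.58)/2 × 3 = 13.5
  Sum = 131.3725 µg/mL·h

AUC = 131 µg/mL·h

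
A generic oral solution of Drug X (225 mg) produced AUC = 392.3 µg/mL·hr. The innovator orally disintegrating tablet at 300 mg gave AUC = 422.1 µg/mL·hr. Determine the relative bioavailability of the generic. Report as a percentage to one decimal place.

F_rel = 123.9%

F_rel = (AUC_test/D_test) / (AUC_ref/D_ref)
      = (392.3/225) / (422.1/300)
      = 1.74356 / 1.407 = 1.2392 = 123.92%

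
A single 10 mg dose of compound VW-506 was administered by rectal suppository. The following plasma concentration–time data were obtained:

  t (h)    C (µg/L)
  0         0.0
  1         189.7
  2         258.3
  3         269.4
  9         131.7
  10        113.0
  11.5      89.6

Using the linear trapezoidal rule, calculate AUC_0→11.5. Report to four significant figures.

AUC = 2060 µg/L·h

Trapezoidal AUC_0→11.5:
  [0→1]: (0.0+189.7)/2 × 1 = 94.85
  [1→2]: (189.7+258.3)/2 × 1 = 224.0
  [2→3]: (258.3+269.4)/2 × 1 = 263.85
  [3→9]: (269.4+131.7)/2 × 6 = 1203.3
  [9→10]: (131.7+113.0)/2 × 1 = 122.35
  [10→11.5]: (113.0+89.6)/2 × 1.5 = 151.95
  Sum = 2060.3 µg/L·h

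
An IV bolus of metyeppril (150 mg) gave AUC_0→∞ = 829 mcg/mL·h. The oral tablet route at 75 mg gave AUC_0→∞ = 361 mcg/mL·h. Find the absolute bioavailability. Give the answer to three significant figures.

F = (AUC_ev / D_ev) / (AUC_iv / D_iv)
  = (361/75) / (829/150)
  = 4.81333 / 5.52667 = 0.8709

F = 0.871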